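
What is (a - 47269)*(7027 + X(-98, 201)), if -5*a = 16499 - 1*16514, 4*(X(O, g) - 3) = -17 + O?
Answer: -661842165/2 ≈ -3.3092e+8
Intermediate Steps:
X(O, g) = -5/4 + O/4 (X(O, g) = 3 + (-17 + O)/4 = 3 + (-17/4 + O/4) = -5/4 + O/4)
a = 3 (a = -(16499 - 1*16514)/5 = -(16499 - 16514)/5 = -1/5*(-15) = 3)
(a - 47269)*(7027 + X(-98, 201)) = (3 - 47269)*(7027 + (-5/4 + (1/4)*(-98))) = -47266*(7027 + (-5/4 - 49/2)) = -47266*(7027 - 103/4) = -47266*28005/4 = -661842165/2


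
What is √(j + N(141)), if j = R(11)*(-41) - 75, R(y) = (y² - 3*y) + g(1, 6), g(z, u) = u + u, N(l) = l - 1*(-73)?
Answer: I*√3961 ≈ 62.936*I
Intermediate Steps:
N(l) = 73 + l (N(l) = l + 73 = 73 + l)
g(z, u) = 2*u
R(y) = 12 + y² - 3*y (R(y) = (y² - 3*y) + 2*6 = (y² - 3*y) + 12 = 12 + y² - 3*y)
j = -4175 (j = (12 + 11² - 3*11)*(-41) - 75 = (12 + 121 - 33)*(-41) - 75 = 100*(-41) - 75 = -4100 - 75 = -4175)
√(j + N(141)) = √(-4175 + (73 + 141)) = √(-4175 + 214) = √(-3961) = I*√3961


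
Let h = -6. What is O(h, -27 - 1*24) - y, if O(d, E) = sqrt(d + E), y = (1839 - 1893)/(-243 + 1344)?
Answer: 18/367 + I*sqrt(57) ≈ 0.049046 + 7.5498*I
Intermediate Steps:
y = -18/367 (y = -54/1101 = -54*1/1101 = -18/367 ≈ -0.049046)
O(d, E) = sqrt(E + d)
O(h, -27 - 1*24) - y = sqrt((-27 - 1*24) - 6) - 1*(-18/367) = sqrt((-27 - 24) - 6) + 18/367 = sqrt(-51 - 6) + 18/367 = sqrt(-57) + 18/367 = I*sqrt(57) + 18/367 = 18/367 + I*sqrt(57)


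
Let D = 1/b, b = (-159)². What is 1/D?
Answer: 25281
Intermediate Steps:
b = 25281
D = 1/25281 ≈ 3.9555e-5
1/D = 1/(1/25281) = 25281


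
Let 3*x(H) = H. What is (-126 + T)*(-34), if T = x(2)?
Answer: 12784/3 ≈ 4261.3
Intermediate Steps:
x(H) = H/3
T = ⅔ (T = (⅓)*2 = ⅔ ≈ 0.66667)
(-126 + T)*(-34) = (-126 + ⅔)*(-34) = -376/3*(-34) = 12784/3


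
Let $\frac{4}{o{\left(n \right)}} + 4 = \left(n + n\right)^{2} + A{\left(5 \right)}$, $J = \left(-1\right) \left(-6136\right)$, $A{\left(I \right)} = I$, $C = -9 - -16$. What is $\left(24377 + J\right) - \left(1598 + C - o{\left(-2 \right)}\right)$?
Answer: $\frac{491440}{17} \approx 28908.0$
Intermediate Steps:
$C = 7$ ($C = -9 + 16 = 7$)
$J = 6136$
$o{\left(n \right)} = \frac{4}{1 + 4 n^{2}}$ ($o{\left(n \right)} = \frac{4}{-4 + \left(\left(n + n\right)^{2} + 5\right)} = \frac{4}{-4 + \left(\left(2 n\right)^{2} + 5\right)} = \frac{4}{-4 + \left(4 n^{2} + 5\right)} = \frac{4}{-4 + \left(5 + 4 n^{2}\right)} = \frac{4}{1 + 4 n^{2}}$)
$\left(24377 + J\right) - \left(1598 + C - o{\left(-2 \right)}\right) = \left(24377 + 6136\right) - \left(7 + 1598 - \frac{4}{1 + 4 \left(-2\right)^{2}}\right) = 30513 + \left(\frac{4}{1 + 4 \cdot 4} - \left(1598 + 7\right)\right) = 30513 + \left(\frac{4}{1 + 16} - 1605\right) = 30513 - \left(1605 - \frac{4}{17}\right) = 30513 + \left(4 \cdot \frac{1}{17} - 1605\right) = 30513 + \left(\frac{4}{17} - 1605\right) = 30513 - \frac{27281}{17} = \frac{491440}{17}$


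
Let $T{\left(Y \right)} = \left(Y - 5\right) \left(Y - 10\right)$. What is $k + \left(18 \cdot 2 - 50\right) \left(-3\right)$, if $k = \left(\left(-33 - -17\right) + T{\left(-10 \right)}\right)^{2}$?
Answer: $80698$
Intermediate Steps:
$T{\left(Y \right)} = \left(-10 + Y\right) \left(-5 + Y\right)$ ($T{\left(Y \right)} = \left(-5 + Y\right) \left(-10 + Y\right) = \left(-10 + Y\right) \left(-5 + Y\right)$)
$k = 80656$ ($k = \left(\left(-33 - -17\right) + \left(50 + \left(-10\right)^{2} - -150\right)\right)^{2} = \left(\left(-33 + 17\right) + \left(50 + 100 + 150\right)\right)^{2} = \left(-16 + 300\right)^{2} = 284^{2} = 80656$)
$k + \left(18 \cdot 2 - 50\right) \left(-3\right) = 80656 + \left(18 \cdot 2 - 50\right) \left(-3\right) = 80656 + \left(36 - 50\right) \left(-3\right) = 80656 - -42 = 80656 + 42 = 80698$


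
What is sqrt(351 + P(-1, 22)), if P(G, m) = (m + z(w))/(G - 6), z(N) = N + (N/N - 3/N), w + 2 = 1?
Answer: 8*sqrt(266)/7 ≈ 18.639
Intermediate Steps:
w = -1 (w = -2 + 1 = -1)
z(N) = 1 + N - 3/N (z(N) = N + (1 - 3/N) = 1 + N - 3/N)
P(G, m) = (3 + m)/(-6 + G) (P(G, m) = (m + (1 - 1 - 3/(-1)))/(G - 6) = (m + (1 - 1 - 3*(-1)))/(-6 + G) = (m + (1 - 1 + 3))/(-6 + G) = (m + 3)/(-6 + G) = (3 + m)/(-6 + G))
sqrt(351 + P(-1, 22)) = sqrt(351 + (3 + 22)/(-6 - 1)) = sqrt(351 + 25/(-7)) = sqrt(351 - 1/7*25) = sqrt(351 - 25/7) = sqrt(2432/7) = 8*sqrt(266)/7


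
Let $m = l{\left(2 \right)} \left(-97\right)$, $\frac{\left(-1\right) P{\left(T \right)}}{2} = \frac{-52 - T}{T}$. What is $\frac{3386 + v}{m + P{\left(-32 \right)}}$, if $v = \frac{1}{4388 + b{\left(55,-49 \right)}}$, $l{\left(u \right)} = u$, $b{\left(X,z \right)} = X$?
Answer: $- \frac{60175996}{3469983} \approx -17.342$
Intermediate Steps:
$P{\left(T \right)} = - \frac{2 \left(-52 - T\right)}{T}$ ($P{\left(T \right)} = - 2 \frac{-52 - T}{T} = - \frac{2 \left(-52 - T\right)}{T}$)
$v = \frac{1}{4443}$ ($v = \frac{1}{4388 + 55} = \frac{1}{4443} \approx 0.00022507$)
$m = -194$ ($m = 2 \left(-97\right) = -194$)
$\frac{3386 + v}{m + P{\left(-32 \right)}} = \frac{3386 + \frac{1}{4443}}{-194 + \left(2 + \frac{104}{-32}\right)} = \frac{15043999}{4443 \left(-194 + \left(2 + 104 \left(- \frac{1}{32}\right)\right)\right)} = \frac{15043999}{4443 \left(-194 + \left(2 - \frac{13}{4}\right)\right)} = \frac{15043999}{4443 \left(-194 - \frac{5}{4}\right)} = \frac{15043999}{4443 \left(- \frac{781}{4}\right)} = \frac{15043999}{4443} \left(- \frac{4}{781}\right) = - \frac{60175996}{3469983}$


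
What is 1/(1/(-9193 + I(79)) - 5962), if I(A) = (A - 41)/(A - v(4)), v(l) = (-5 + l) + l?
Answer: -18385/109611372 ≈ -0.00016773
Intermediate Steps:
v(l) = -5 + 2*l
I(A) = (-41 + A)/(-3 + A) (I(A) = (A - 41)/(A - (-5 + 2*4)) = (-41 + A)/(A - (-5 + 8)) = (-41 + A)/(A - 1*3) = (-41 + A)/(A - 3) = (-41 + A)/(-3 + A))
1/(1/(-9193 + I(79)) - 5962) = 1/(1/(-9193 + (-41 + 79)/(-3 + 79)) - 5962) = 1/(1/(-9193 + 38/76) - 5962) = 1/(1/(-9193 + (1/76)*38) - 5962) = 1/(1/(-9193 + 1/2) - 5962) = 1/(1/(-18385/2) - 5962) = 1/(-2/18385 - 5962) = 1/(-109611372/18385) = -18385/109611372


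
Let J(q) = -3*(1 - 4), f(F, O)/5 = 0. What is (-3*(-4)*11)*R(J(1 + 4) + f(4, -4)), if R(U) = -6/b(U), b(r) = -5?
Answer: 792/5 ≈ 158.40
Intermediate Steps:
f(F, O) = 0 (f(F, O) = 5*0 = 0)
J(q) = 9 (J(q) = -3*(-3) = 9)
R(U) = 6/5 (R(U) = -6/(-5) = -6*(-⅕) = 6/5)
(-3*(-4)*11)*R(J(1 + 4) + f(4, -4)) = (-3*(-4)*11)*(6/5) = (12*11)*(6/5) = 132*(6/5) = 792/5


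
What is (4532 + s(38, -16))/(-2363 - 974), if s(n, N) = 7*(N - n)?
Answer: -4154/3337 ≈ -1.2448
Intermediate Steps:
s(n, N) = -7*n + 7*N
(4532 + s(38, -16))/(-2363 - 974) = (4532 + (-7*38 + 7*(-16)))/(-2363 - 974) = (4532 + (-266 - 112))/(-3337) = (4532 - 378)*(-1/3337) = 4154*(-1/3337) = -4154/3337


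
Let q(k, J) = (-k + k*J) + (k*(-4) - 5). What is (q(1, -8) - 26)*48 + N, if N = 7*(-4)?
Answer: -2140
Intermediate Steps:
N = -28
q(k, J) = -5 - 5*k + J*k (q(k, J) = (-k + J*k) + (-4*k - 5) = (-k + J*k) + (-5 - 4*k) = -5 - 5*k + J*k)
(q(1, -8) - 26)*48 + N = ((-5 - 5*1 - 8*1) - 26)*48 - 28 = ((-5 - 5 - 8) - 26)*48 - 28 = (-18 - 26)*48 - 28 = -44*48 - 28 = -2112 - 28 = -2140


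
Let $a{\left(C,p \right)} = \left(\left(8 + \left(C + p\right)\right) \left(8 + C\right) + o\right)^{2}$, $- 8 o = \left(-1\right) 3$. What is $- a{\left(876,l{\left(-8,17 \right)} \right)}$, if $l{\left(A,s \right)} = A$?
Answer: $- \frac{38378954255625}{64} \approx -5.9967 \cdot 10^{11}$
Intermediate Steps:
$o = \frac{3}{8}$ ($o = - \frac{\left(-1\right) 3}{8} = \left(- \frac{1}{8}\right) \left(-3\right) = \frac{3}{8} \approx 0.375$)
$a{\left(C,p \right)} = \left(\frac{3}{8} + \left(8 + C\right) \left(8 + C + p\right)\right)^{2}$ ($a{\left(C,p \right)} = \left(\left(8 + \left(C + p\right)\right) \left(8 + C\right) + \frac{3}{8}\right)^{2} = \left(\left(8 + C + p\right) \left(8 + C\right) + \frac{3}{8}\right)^{2} = \left(\left(8 + C\right) \left(8 + C + p\right) + \frac{3}{8}\right)^{2} = \left(\frac{3}{8} + \left(8 + C\right) \left(8 + C + p\right)\right)^{2}$)
$- a{\left(876,l{\left(-8,17 \right)} \right)} = - \frac{\left(515 + 8 \cdot 876^{2} + 64 \left(-8\right) + 128 \cdot 876 + 8 \cdot 876 \left(-8\right)\right)^{2}}{64} = - \frac{\left(515 + 8 \cdot 767376 - 512 + 112128 - 56064\right)^{2}}{64} = - \frac{\left(515 + 6139008 - 512 + 112128 - 56064\right)^{2}}{64} = - \frac{6195075^{2}}{64} = - \frac{38378954255625}{64}$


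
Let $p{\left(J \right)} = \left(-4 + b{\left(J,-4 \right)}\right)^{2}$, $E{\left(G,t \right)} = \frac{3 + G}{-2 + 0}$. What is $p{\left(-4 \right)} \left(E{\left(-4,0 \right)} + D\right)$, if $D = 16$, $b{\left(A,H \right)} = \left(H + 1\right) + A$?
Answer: $\frac{3993}{2} \approx 1996.5$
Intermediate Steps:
$E{\left(G,t \right)} = - \frac{3}{2} - \frac{G}{2}$ ($E{\left(G,t \right)} = \frac{3 + G}{-2} = \left(3 + G\right) \left(- \frac{1}{2}\right) = - \frac{3}{2} - \frac{G}{2}$)
$b{\left(A,H \right)} = 1 + A + H$ ($b{\left(A,H \right)} = \left(1 + H\right) + A = 1 + A + H$)
$p{\left(J \right)} = \left(-7 + J\right)^{2}$ ($p{\left(J \right)} = \left(-4 + \left(1 + J - 4\right)\right)^{2} = \left(-4 + \left(-3 + J\right)\right)^{2} = \left(-7 + J\right)^{2}$)
$p{\left(-4 \right)} \left(E{\left(-4,0 \right)} + D\right) = \left(-7 - 4\right)^{2} \left(\left(- \frac{3}{2} - -2\right) + 16\right) = \left(-11\right)^{2} \left(\left(- \frac{3}{2} + 2\right) + 16\right) = 121 \left(\frac{1}{2} + 16\right) = 121 \cdot \frac{33}{2} = \frac{3993}{2}$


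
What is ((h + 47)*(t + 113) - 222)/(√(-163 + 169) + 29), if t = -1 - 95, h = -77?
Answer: -21228/835 + 732*√6/835 ≈ -23.275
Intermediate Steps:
t = -96
((h + 47)*(t + 113) - 222)/(√(-163 + 169) + 29) = ((-77 + 47)*(-96 + 113) - 222)/(√(-163 + 169) + 29) = (-30*17 - 222)/(√6 + 29) = (-510 - 222)/(29 + √6) = -732/(29 + √6)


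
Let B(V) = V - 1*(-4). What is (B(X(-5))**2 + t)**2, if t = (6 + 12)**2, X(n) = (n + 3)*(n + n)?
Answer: 810000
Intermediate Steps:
X(n) = 2*n*(3 + n) (X(n) = (3 + n)*(2*n) = 2*n*(3 + n))
B(V) = 4 + V (B(V) = V + 4 = 4 + V)
t = 324 (t = 18**2 = 324)
(B(X(-5))**2 + t)**2 = ((4 + 2*(-5)*(3 - 5))**2 + 324)**2 = ((4 + 2*(-5)*(-2))**2 + 324)**2 = ((4 + 20)**2 + 324)**2 = (24**2 + 324)**2 = (576 + 324)**2 = 900**2 = 810000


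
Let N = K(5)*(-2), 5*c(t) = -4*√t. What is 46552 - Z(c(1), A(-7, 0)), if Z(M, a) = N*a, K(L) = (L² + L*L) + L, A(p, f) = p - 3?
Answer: 45452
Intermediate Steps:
A(p, f) = -3 + p
K(L) = L + 2*L² (K(L) = (L² + L²) + L = 2*L² + L = L + 2*L²)
c(t) = -4*√t/5 (c(t) = (-4*√t)/5 = -4*√t/5)
N = -110 (N = (5*(1 + 2*5))*(-2) = (5*(1 + 10))*(-2) = (5*11)*(-2) = 55*(-2) = -110)
Z(M, a) = -110*a
46552 - Z(c(1), A(-7, 0)) = 46552 - (-110)*(-3 - 7) = 46552 - (-110)*(-10) = 46552 - 1*1100 = 46552 - 1100 = 45452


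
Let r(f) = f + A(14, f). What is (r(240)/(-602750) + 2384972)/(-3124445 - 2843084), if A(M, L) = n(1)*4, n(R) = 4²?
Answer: -718770936348/1798464052375 ≈ -0.39966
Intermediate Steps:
n(R) = 16
A(M, L) = 64 (A(M, L) = 16*4 = 64)
r(f) = 64 + f (r(f) = f + 64 = 64 + f)
(r(240)/(-602750) + 2384972)/(-3124445 - 2843084) = ((64 + 240)/(-602750) + 2384972)/(-3124445 - 2843084) = (304*(-1/602750) + 2384972)/(-5967529) = (-152/301375 + 2384972)*(-1/5967529) = (718770936348/301375)*(-1/5967529) = -718770936348/1798464052375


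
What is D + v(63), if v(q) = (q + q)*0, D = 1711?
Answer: 1711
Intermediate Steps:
v(q) = 0 (v(q) = (2*q)*0 = 0)
D + v(63) = 1711 + 0 = 1711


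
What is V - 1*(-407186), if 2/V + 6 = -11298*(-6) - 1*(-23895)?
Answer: 37329590924/91677 ≈ 4.0719e+5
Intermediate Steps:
V = 2/91677 (V = 2/(-6 + (-11298*(-6) - 1*(-23895))) = 2/(-6 + (67788 + 23895)) = 2/(-6 + 91683) = 2/91677 ≈ 2.1816e-5)
V - 1*(-407186) = 2/91677 - 1*(-407186) = 2/91677 + 407186 = 37329590924/91677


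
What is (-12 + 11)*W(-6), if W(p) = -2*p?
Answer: -12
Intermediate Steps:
(-12 + 11)*W(-6) = (-12 + 11)*(-2*(-6)) = -1*12 = -12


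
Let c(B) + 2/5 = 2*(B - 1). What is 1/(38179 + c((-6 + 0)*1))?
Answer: 5/190823 ≈ 2.6202e-5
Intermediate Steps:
c(B) = -12/5 + 2*B (c(B) = -⅖ + 2*(B - 1) = -⅖ + 2*(-1 + B) = -⅖ + (-2 + 2*B) = -12/5 + 2*B)
1/(38179 + c((-6 + 0)*1)) = 1/(38179 + (-12/5 + 2*((-6 + 0)*1))) = 1/(38179 + (-12/5 + 2*(-6*1))) = 1/(38179 + (-12/5 + 2*(-6))) = 1/(38179 + (-12/5 - 12)) = 1/(38179 - 72/5) = 1/(190823/5) = 5/190823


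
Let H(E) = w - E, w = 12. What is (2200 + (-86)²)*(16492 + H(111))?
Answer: 157307228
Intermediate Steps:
H(E) = 12 - E
(2200 + (-86)²)*(16492 + H(111)) = (2200 + (-86)²)*(16492 + (12 - 1*111)) = (2200 + 7396)*(16492 + (12 - 111)) = 9596*(16492 - 99) = 9596*16393 = 157307228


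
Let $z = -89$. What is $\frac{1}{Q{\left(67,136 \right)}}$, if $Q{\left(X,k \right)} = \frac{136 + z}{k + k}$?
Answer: $\frac{272}{47} \approx 5.7872$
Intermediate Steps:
$Q{\left(X,k \right)} = \frac{47}{2 k}$ ($Q{\left(X,k \right)} = \frac{136 - 89}{k + k} = \frac{47}{2 k}$)
$\frac{1}{Q{\left(67,136 \right)}} = \frac{1}{\frac{47}{2} \cdot \frac{1}{136}} = \frac{1}{\frac{47}{272}} = \frac{272}{47}$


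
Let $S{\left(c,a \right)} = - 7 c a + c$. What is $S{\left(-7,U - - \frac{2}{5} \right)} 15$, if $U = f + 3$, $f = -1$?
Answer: $1659$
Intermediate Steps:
$U = 2$ ($U = -1 + 3 = 2$)
$S{\left(c,a \right)} = c - 7 a c$ ($S{\left(c,a \right)} = - 7 a c + c = c - 7 a c$)
$S{\left(-7,U - - \frac{2}{5} \right)} 15 = - 7 \left(1 - 7 \left(2 - - \frac{2}{5}\right)\right) 15 = - 7 \left(1 - 7 \left(2 + \frac{2}{5}\right)\right) 15 = - 7 \left(1 - \frac{84}{5}\right) 15 = \left(-7\right) \left(- \frac{79}{5}\right) 15 = \frac{553}{5} \cdot 15 = 1659$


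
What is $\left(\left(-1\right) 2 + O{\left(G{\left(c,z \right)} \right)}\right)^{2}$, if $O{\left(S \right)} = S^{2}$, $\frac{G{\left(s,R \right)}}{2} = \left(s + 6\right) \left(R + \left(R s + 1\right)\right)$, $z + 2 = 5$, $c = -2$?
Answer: $64516$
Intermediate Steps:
$z = 3$ ($z = -2 + 5 = 3$)
$G{\left(s,R \right)} = 2 \left(6 + s\right) \left(1 + R + R s\right)$ ($G{\left(s,R \right)} = 2 \left(s + 6\right) \left(R + \left(R s + 1\right)\right) = 2 \left(6 + s\right) \left(R + \left(1 + R s\right)\right) = 2 \left(6 + s\right) \left(1 + R + R s\right)$)
$\left(\left(-1\right) 2 + O{\left(G{\left(c,z \right)} \right)}\right)^{2} = \left(\left(-1\right) 2 + \left(12 + 2 \left(-2\right) + 12 \cdot 3 + 2 \cdot 3 \left(-2\right)^{2} + 14 \cdot 3 \left(-2\right)\right)^{2}\right)^{2} = \left(-2 + \left(12 - 4 + 36 + 2 \cdot 3 \cdot 4 - 84\right)^{2}\right)^{2} = \left(-2 + \left(12 - 4 + 36 + 24 - 84\right)^{2}\right)^{2} = \left(-2 + \left(-16\right)^{2}\right)^{2} = \left(-2 + 256\right)^{2} = 254^{2} = 64516$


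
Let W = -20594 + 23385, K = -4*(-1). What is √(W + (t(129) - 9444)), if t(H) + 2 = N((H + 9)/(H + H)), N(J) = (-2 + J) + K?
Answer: 6*I*√341678/43 ≈ 81.563*I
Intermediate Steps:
K = 4
N(J) = 2 + J (N(J) = (-2 + J) + 4 = 2 + J)
t(H) = (9 + H)/(2*H) (t(H) = -2 + (2 + (H + 9)/(H + H)) = -2 + (2 + (9 + H)/((2*H))) = -2 + (2 + (9 + H)*(1/(2*H))) = -2 + (2 + (9 + H)/(2*H)) = (9 + H)/(2*H))
W = 2791
√(W + (t(129) - 9444)) = √(2791 + ((½)*(9 + 129)/129 - 9444)) = √(2791 + ((½)*(1/129)*138 - 9444)) = √(2791 + (23/43 - 9444)) = √(2791 - 406069/43) = √(-286056/43) = 6*I*√341678/43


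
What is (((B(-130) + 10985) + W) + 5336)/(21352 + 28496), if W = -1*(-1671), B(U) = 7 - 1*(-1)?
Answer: 750/2077 ≈ 0.36110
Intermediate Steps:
B(U) = 8 (B(U) = 7 + 1 = 8)
W = 1671
(((B(-130) + 10985) + W) + 5336)/(21352 + 28496) = (((8 + 10985) + 1671) + 5336)/(21352 + 28496) = ((10993 + 1671) + 5336)/49848 = (12664 + 5336)*(1/49848) = 18000*(1/49848) = 750/2077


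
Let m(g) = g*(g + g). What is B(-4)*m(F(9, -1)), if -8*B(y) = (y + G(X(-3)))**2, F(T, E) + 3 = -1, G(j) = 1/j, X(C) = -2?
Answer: -81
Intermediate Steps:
F(T, E) = -4 (F(T, E) = -3 - 1 = -4)
m(g) = 2*g**2 (m(g) = g*(2*g) = 2*g**2)
B(y) = -(-1/2 + y)**2/8 (B(y) = -(y + 1/(-2))**2/8 = -(y - 1/2)**2/8 = -(-1/2 + y)**2/8)
B(-4)*m(F(9, -1)) = (-(-1 + 2*(-4))**2/32)*(2*(-4)**2) = (-(-1 - 8)**2/32)*(2*16) = -1/32*(-9)**2*32 = -1/32*81*32 = -81/32*32 = -81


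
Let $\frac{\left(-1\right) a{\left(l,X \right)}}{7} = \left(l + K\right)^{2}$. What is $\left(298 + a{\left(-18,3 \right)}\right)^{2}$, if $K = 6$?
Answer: $504100$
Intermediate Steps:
$a{\left(l,X \right)} = - 7 \left(6 + l\right)^{2}$ ($a{\left(l,X \right)} = - 7 \left(l + 6\right)^{2} = - 7 \left(6 + l\right)^{2}$)
$\left(298 + a{\left(-18,3 \right)}\right)^{2} = \left(298 - 7 \left(6 - 18\right)^{2}\right)^{2} = \left(298 - 7 \left(-12\right)^{2}\right)^{2} = \left(298 - 1008\right)^{2} = \left(-710\right)^{2} = 504100$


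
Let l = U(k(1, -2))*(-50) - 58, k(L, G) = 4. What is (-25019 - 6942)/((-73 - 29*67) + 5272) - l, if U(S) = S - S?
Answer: 156887/3256 ≈ 48.184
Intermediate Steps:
U(S) = 0
l = -58 (l = 0*(-50) - 58 = 0 - 58 = -58)
(-25019 - 6942)/((-73 - 29*67) + 5272) - l = (-25019 - 6942)/((-73 - 29*67) + 5272) - 1*(-58) = -31961/((-73 - 1943) + 5272) + 58 = -31961/(-2016 + 5272) + 58 = -31961/3256 + 58 = 156887/3256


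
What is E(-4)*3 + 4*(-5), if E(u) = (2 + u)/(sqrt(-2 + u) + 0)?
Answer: -20 + I*sqrt(6) ≈ -20.0 + 2.4495*I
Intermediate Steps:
E(u) = (2 + u)/sqrt(-2 + u) (E(u) = (2 + u)/(sqrt(-2 + u)) = (2 + u)/sqrt(-2 + u))
E(-4)*3 + 4*(-5) = ((2 - 4)/sqrt(-2 - 4))*3 + 4*(-5) = (-2/sqrt(-6))*3 - 20 = (-I*sqrt(6)/6*(-2))*3 - 20 = (I*sqrt(6)/3)*3 - 20 = I*sqrt(6) - 20 = -20 + I*sqrt(6)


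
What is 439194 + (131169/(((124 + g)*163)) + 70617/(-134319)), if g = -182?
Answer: 185897672255405/423283942 ≈ 4.3918e+5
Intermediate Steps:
439194 + (131169/(((124 + g)*163)) + 70617/(-134319)) = 439194 + (131169/(((124 - 182)*163)) + 70617/(-134319)) = 439194 + (131169/((-58*163)) + 70617*(-1/134319)) = 439194 + (131169/(-9454) - 23539/44773) = 439194 + (131169*(-1/9454) - 23539/44773) = 439194 + (-131169/9454 - 23539/44773) = 439194 - 6095367343/423283942 = 185897672255405/423283942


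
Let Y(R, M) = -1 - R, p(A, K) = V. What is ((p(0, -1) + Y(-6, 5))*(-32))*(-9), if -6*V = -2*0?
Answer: 1440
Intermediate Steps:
V = 0 (V = -(-1)*0/3 = -1/6*0 = 0)
p(A, K) = 0
((p(0, -1) + Y(-6, 5))*(-32))*(-9) = ((0 + (-1 - 1*(-6)))*(-32))*(-9) = ((0 + (-1 + 6))*(-32))*(-9) = ((0 + 5)*(-32))*(-9) = (5*(-32))*(-9) = -160*(-9) = 1440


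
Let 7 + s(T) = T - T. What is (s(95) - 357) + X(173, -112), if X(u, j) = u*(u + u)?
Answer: 59494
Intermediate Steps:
s(T) = -7 (s(T) = -7 + (T - T) = -7 + 0 = -7)
X(u, j) = 2*u² (X(u, j) = u*(2*u) = 2*u²)
(s(95) - 357) + X(173, -112) = (-7 - 357) + 2*173² = -364 + 2*29929 = -364 + 59858 = 59494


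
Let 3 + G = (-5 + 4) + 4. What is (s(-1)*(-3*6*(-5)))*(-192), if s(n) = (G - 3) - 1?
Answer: 69120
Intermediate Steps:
G = 0 (G = -3 + ((-5 + 4) + 4) = -3 + (-1 + 4) = -3 + 3 = 0)
s(n) = -4 (s(n) = (0 - 3) - 1 = -3 - 1 = -4)
(s(-1)*(-3*6*(-5)))*(-192) = -4*(-3*6)*(-5)*(-192) = -(-72)*(-5)*(-192) = -4*90*(-192) = -360*(-192) = 69120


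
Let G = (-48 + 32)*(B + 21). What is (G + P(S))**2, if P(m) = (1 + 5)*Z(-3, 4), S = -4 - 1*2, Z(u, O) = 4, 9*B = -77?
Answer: 2483776/81 ≈ 30664.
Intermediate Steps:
B = -77/9 (B = (1/9)*(-77) = -77/9 ≈ -8.5556)
S = -6 (S = -4 - 2 = -6)
G = -1792/9 (G = (-48 + 32)*(-77/9 + 21) = -16*112/9 = -1792/9 ≈ -199.11)
P(m) = 24 (P(m) = (1 + 5)*4 = 6*4 = 24)
(G + P(S))**2 = (-1792/9 + 24)**2 = (-1576/9)**2 = 2483776/81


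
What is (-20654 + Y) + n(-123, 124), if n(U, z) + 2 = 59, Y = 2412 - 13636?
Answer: -31821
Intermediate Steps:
Y = -11224
n(U, z) = 57 (n(U, z) = -2 + 59 = 57)
(-20654 + Y) + n(-123, 124) = (-20654 - 11224) + 57 = -31878 + 57 = -31821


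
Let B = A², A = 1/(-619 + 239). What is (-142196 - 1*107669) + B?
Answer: -36080505999/144400 ≈ -2.4987e+5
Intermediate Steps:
A = -1/380 (A = 1/(-380) = -1/380 ≈ -0.0026316)
B = 1/144400 (B = (-1/380)² = 1/144400 ≈ 6.9252e-6)
(-142196 - 1*107669) + B = (-142196 - 1*107669) + 1/144400 = (-142196 - 107669) + 1/144400 = -249865 + 1/144400 = -36080505999/144400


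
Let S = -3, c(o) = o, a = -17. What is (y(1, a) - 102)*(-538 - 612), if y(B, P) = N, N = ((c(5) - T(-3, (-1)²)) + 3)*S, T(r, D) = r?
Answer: 155250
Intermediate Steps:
N = -33 (N = ((5 - 1*(-3)) + 3)*(-3) = ((5 + 3) + 3)*(-3) = (8 + 3)*(-3) = 11*(-3) = -33)
y(B, P) = -33
(y(1, a) - 102)*(-538 - 612) = (-33 - 102)*(-538 - 612) = -135*(-1150) = 155250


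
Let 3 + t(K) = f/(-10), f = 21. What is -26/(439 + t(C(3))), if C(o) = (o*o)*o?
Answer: -260/4339 ≈ -0.059922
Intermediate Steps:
C(o) = o³ (C(o) = o²*o = o³)
t(K) = -51/10 (t(K) = -3 + 21/(-10) = -3 + 21*(-⅒) = -3 - 21/10 = -51/10)
-26/(439 + t(C(3))) = -26/(439 - 51/10) = -26/(4339/10) = (10/4339)*(-26) = -260/4339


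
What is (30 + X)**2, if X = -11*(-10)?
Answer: 19600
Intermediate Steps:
X = 110
(30 + X)**2 = (30 + 110)**2 = 140**2 = 19600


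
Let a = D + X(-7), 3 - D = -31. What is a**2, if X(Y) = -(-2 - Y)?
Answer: 841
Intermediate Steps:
X(Y) = 2 + Y
D = 34 (D = 3 - 1*(-31) = 3 + 31 = 34)
a = 29 (a = 34 + (2 - 7) = 34 - 5 = 29)
a**2 = 29**2 = 841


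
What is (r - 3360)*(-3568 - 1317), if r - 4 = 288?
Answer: 14987180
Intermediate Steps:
r = 292 (r = 4 + 288 = 292)
(r - 3360)*(-3568 - 1317) = (292 - 3360)*(-3568 - 1317) = -3068*(-4885) = 14987180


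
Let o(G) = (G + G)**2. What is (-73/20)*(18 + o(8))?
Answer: -10001/10 ≈ -1000.1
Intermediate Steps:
o(G) = 4*G**2 (o(G) = (2*G)**2 = 4*G**2)
(-73/20)*(18 + o(8)) = (-73/20)*(18 + 4*8**2) = (-73*1/20)*(18 + 4*64) = -73*(18 + 256)/20 = -73/20*274 = -10001/10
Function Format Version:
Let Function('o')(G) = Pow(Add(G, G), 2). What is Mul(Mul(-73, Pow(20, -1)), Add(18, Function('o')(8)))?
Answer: Rational(-10001, 10) ≈ -1000.1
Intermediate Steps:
Function('o')(G) = Mul(4, Pow(G, 2)) (Function('o')(G) = Pow(Mul(2, G), 2) = Mul(4, Pow(G, 2)))
Mul(Mul(-73, Pow(20, -1)), Add(18, Function('o')(8))) = Mul(Mul(-73, Pow(20, -1)), Add(18, Mul(4, Pow(8, 2)))) = Mul(Mul(-73, Rational(1, 20)), Add(18, Mul(4, 64))) = Mul(Rational(-73, 20), Add(18, 256)) = Mul(Rational(-73, 20), 274) = Rational(-10001, 10)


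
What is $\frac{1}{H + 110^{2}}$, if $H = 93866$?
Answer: $\frac{1}{105966} \approx 9.437 \cdot 10^{-6}$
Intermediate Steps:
$\frac{1}{H + 110^{2}} = \frac{1}{93866 + 110^{2}} = \frac{1}{93866 + 12100} = \frac{1}{105966}$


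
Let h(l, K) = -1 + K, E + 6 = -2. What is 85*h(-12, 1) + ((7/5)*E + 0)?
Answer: -56/5 ≈ -11.200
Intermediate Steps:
E = -8 (E = -6 - 2 = -8)
85*h(-12, 1) + ((7/5)*E + 0) = 85*(-1 + 1) + ((7/5)*(-8) + 0) = 85*0 + ((7*(1/5))*(-8) + 0) = 0 + ((7/5)*(-8) + 0) = 0 + (-56/5 + 0) = 0 - 56/5 = -56/5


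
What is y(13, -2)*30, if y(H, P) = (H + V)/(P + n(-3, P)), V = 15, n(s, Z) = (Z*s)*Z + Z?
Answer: -105/2 ≈ -52.500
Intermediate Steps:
n(s, Z) = Z + s*Z**2 (n(s, Z) = s*Z**2 + Z = Z + s*Z**2)
y(H, P) = (15 + H)/(P + P*(1 - 3*P)) (y(H, P) = (H + 15)/(P + P*(1 + P*(-3))) = (15 + H)/(P + P*(1 - 3*P)))
y(13, -2)*30 = ((15 + 13)/((-2)*(2 - 3*(-2))))*30 = -1/2*28/(2 + 6)*30 = -1/2*28/8*30 = -1/2*1/8*28*30 = -7/4*30 = -105/2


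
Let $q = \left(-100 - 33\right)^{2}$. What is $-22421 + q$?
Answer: $-4732$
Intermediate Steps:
$q = 17689$ ($q = \left(-133\right)^{2} = 17689$)
$-22421 + q = -22421 + 17689 = -4732$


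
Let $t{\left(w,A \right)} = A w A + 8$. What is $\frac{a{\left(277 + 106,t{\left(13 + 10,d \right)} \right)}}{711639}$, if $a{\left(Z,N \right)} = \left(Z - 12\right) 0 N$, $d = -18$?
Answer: $0$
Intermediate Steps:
$t{\left(w,A \right)} = 8 + w A^{2}$ ($t{\left(w,A \right)} = w A^{2} + 8 = 8 + w A^{2}$)
$a{\left(Z,N \right)} = 0$ ($a{\left(Z,N \right)} = \left(-12 + Z\right) 0 = 0$)
$\frac{a{\left(277 + 106,t{\left(13 + 10,d \right)} \right)}}{711639} = \frac{0}{711639} = 0 \cdot \frac{1}{711639} = 0$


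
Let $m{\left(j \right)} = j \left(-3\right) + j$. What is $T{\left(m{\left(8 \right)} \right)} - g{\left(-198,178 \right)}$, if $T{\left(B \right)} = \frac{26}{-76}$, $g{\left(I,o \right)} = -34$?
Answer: $\frac{1279}{38} \approx 33.658$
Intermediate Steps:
$m{\left(j \right)} = - 2 j$ ($m{\left(j \right)} = - 3 j + j = - 2 j$)
$T{\left(B \right)} = - \frac{13}{38}$ ($T{\left(B \right)} = 26 \left(- \frac{1}{76}\right) = - \frac{13}{38}$)
$T{\left(m{\left(8 \right)} \right)} - g{\left(-198,178 \right)} = - \frac{13}{38} - -34 = - \frac{13}{38} + 34 = \frac{1279}{38}$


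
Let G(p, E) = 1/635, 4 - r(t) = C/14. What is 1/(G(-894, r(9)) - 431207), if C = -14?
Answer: -635/273816444 ≈ -2.3191e-6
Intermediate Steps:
r(t) = 5 (r(t) = 4 - (-14)/14 = 4 - 1*(-1) = 4 + 1 = 5)
G(p, E) = 1/635
1/(G(-894, r(9)) - 431207) = 1/(1/635 - 431207) = 1/(-273816444/635) = -635/273816444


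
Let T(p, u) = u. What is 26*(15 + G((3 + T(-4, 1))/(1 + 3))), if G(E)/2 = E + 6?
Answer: 754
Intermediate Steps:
G(E) = 12 + 2*E (G(E) = 2*(E + 6) = 2*(6 + E) = 12 + 2*E)
26*(15 + G((3 + T(-4, 1))/(1 + 3))) = 26*(15 + (12 + 2*((3 + 1)/(1 + 3)))) = 26*(15 + (12 + 2*(4/4))) = 26*(15 + (12 + 2*((1/4)*4))) = 26*(15 + (12 + 2*1)) = 26*(15 + (12 + 2)) = 26*(15 + 14) = 26*29 = 754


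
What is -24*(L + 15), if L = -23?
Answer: 192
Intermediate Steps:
-24*(L + 15) = -24*(-23 + 15) = -24*(-8) = 192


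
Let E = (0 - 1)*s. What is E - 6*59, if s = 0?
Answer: -354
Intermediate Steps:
E = 0 (E = (0 - 1)*0 = -1*0 = 0)
E - 6*59 = 0 - 6*59 = 0 - 354 = -354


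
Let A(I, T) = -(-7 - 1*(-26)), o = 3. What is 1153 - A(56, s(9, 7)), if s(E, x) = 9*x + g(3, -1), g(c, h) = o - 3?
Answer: 1172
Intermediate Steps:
g(c, h) = 0 (g(c, h) = 3 - 3 = 0)
s(E, x) = 9*x (s(E, x) = 9*x + 0 = 9*x)
A(I, T) = -19 (A(I, T) = -(-7 + 26) = -1*19 = -19)
1153 - A(56, s(9, 7)) = 1153 - 1*(-19) = 1153 + 19 = 1172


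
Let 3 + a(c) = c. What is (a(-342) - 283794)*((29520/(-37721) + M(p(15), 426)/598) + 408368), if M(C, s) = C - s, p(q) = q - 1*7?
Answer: -1308685712419859517/11278579 ≈ -1.1603e+11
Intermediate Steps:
p(q) = -7 + q (p(q) = q - 7 = -7 + q)
a(c) = -3 + c
(a(-342) - 283794)*((29520/(-37721) + M(p(15), 426)/598) + 408368) = ((-3 - 342) - 283794)*((29520/(-37721) + ((-7 + 15) - 1*426)/598) + 408368) = (-345 - 283794)*((29520*(-1/37721) + (8 - 426)*(1/598)) + 408368) = -284139*((-29520/37721 - 418*1/598) + 408368) = -284139*((-29520/37721 - 209/299) + 408368) = -284139*(-16710169/11278579 + 408368) = -284139*4605794038903/11278579 = -1308685712419859517/11278579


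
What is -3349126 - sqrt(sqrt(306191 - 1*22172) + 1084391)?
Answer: -3349126 - sqrt(1084391 + sqrt(284019)) ≈ -3.3502e+6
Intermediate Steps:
-3349126 - sqrt(sqrt(306191 - 1*22172) + 1084391) = -3349126 - sqrt(sqrt(306191 - 22172) + 1084391) = -3349126 - sqrt(sqrt(284019) + 1084391) = -3349126 - sqrt(1084391 + sqrt(284019))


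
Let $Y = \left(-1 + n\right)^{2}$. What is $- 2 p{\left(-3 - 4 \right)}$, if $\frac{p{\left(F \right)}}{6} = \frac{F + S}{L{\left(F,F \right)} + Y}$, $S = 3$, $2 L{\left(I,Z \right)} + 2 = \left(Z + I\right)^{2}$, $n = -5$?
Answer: $\frac{48}{133} \approx 0.3609$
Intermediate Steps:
$Y = 36$ ($Y = \left(-1 - 5\right)^{2} = \left(-6\right)^{2} = 36$)
$L{\left(I,Z \right)} = -1 + \frac{\left(I + Z\right)^{2}}{2}$ ($L{\left(I,Z \right)} = -1 + \frac{\left(Z + I\right)^{2}}{2} = -1 + \frac{\left(I + Z\right)^{2}}{2}$)
$p{\left(F \right)} = \frac{6 \left(3 + F\right)}{35 + 2 F^{2}}$ ($p{\left(F \right)} = 6 \frac{F + 3}{\left(-1 + \frac{\left(F + F\right)^{2}}{2}\right) + 36} = 6 \frac{3 + F}{\left(-1 + \frac{\left(2 F\right)^{2}}{2}\right) + 36} = 6 \frac{3 + F}{\left(-1 + \frac{4 F^{2}}{2}\right) + 36} = 6 \frac{3 + F}{\left(-1 + 2 F^{2}\right) + 36} = 6 \frac{3 + F}{35 + 2 F^{2}} = \frac{6 \left(3 + F\right)}{35 + 2 F^{2}}$)
$- 2 p{\left(-3 - 4 \right)} = - 2 \frac{6 \left(3 - 7\right)}{35 + 2 \left(-3 - 4\right)^{2}} = - 2 \frac{6 \left(3 - 7\right)}{35 + 2 \left(-7\right)^{2}} = - 2 \cdot 6 \frac{1}{35 + 2 \cdot 49} \left(-4\right) = - 2 \cdot 6 \frac{1}{35 + 98} \left(-4\right) = - 2 \cdot 6 \cdot \frac{1}{133} \left(-4\right) = \left(-2\right) \left(- \frac{24}{133}\right) = \frac{48}{133}$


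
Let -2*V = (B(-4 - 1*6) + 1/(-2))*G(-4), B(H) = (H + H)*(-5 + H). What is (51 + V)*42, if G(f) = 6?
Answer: -35595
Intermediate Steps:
B(H) = 2*H*(-5 + H) (B(H) = (2*H)*(-5 + H) = 2*H*(-5 + H))
V = -1797/2 (V = -(2*(-4 - 1*6)*(-5 + (-4 - 1*6)) + 1/(-2))*6/2 = -(2*(-4 - 6)*(-5 + (-4 - 6)) - 1/2)*6/2 = -(2*(-10)*(-5 - 10) - 1/2)*6/2 = -(2*(-10)*(-15) - 1/2)*6/2 = -(300 - 1/2)*6/2 = -599*6/4 = -1/2*1797 = -1797/2 ≈ -898.50)
(51 + V)*42 = (51 - 1797/2)*42 = -1695/2*42 = -35595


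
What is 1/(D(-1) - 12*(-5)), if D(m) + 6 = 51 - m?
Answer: 1/106 ≈ 0.0094340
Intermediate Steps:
D(m) = 45 - m (D(m) = -6 + (51 - m) = 45 - m)
1/(D(-1) - 12*(-5)) = 1/((45 - 1*(-1)) - 12*(-5)) = 1/((45 + 1) + 60) = 1/(46 + 60) = 1/106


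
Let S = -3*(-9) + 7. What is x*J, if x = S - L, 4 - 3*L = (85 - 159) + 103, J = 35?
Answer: 4445/3 ≈ 1481.7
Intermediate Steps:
S = 34 (S = 27 + 7 = 34)
L = -25/3 (L = 4/3 - ((85 - 159) + 103)/3 = 4/3 - (-74 + 103)/3 = 4/3 - ⅓*29 = 4/3 - 29/3 = -25/3 ≈ -8.3333)
x = 127/3 (x = 34 - 1*(-25/3) = 34 + 25/3 = 127/3 ≈ 42.333)
x*J = (127/3)*35 = 4445/3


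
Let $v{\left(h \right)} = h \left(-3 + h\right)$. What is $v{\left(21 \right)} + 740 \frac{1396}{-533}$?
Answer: $- \frac{831566}{533} \approx -1560.2$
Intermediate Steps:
$v{\left(21 \right)} + 740 \frac{1396}{-533} = 21 \left(-3 + 21\right) + 740 \frac{1396}{-533} = 21 \cdot 18 + 740 \cdot 1396 \left(- \frac{1}{533}\right) = 378 + 740 \left(- \frac{1396}{533}\right) = 378 - \frac{1033040}{533} = - \frac{831566}{533}$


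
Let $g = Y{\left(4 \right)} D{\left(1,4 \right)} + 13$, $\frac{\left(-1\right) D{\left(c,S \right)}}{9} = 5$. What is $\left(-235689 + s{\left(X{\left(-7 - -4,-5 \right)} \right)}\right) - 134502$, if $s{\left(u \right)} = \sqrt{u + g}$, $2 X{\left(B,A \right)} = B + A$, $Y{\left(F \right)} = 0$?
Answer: $-370188$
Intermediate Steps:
$D{\left(c,S \right)} = -45$ ($D{\left(c,S \right)} = \left(-9\right) 5 = -45$)
$X{\left(B,A \right)} = \frac{A}{2} + \frac{B}{2}$ ($X{\left(B,A \right)} = \frac{B + A}{2} = \frac{A + B}{2} = \frac{A}{2} + \frac{B}{2}$)
$g = 13$ ($g = 0 \left(-45\right) + 13 = 0 + 13 = 13$)
$s{\left(u \right)} = \sqrt{13 + u}$ ($s{\left(u \right)} = \sqrt{u + 13} = \sqrt{13 + u}$)
$\left(-235689 + s{\left(X{\left(-7 - -4,-5 \right)} \right)}\right) - 134502 = \left(-235689 + \sqrt{13 + \left(\frac{1}{2} \left(-5\right) + \frac{-7 - -4}{2}\right)}\right) - 134502 = \left(-235689 + \sqrt{13 - \left(\frac{5}{2} - \frac{-7 + 4}{2}\right)}\right) - 134502 = \left(-235689 + \sqrt{13 + \left(- \frac{5}{2} + \frac{1}{2} \left(-3\right)\right)}\right) - 134502 = \left(-235689 + \sqrt{13 - 4}\right) - 134502 = \left(-235689 + \sqrt{9}\right) - 134502 = \left(-235689 + 3\right) - 134502 = -235686 - 134502 = -370188$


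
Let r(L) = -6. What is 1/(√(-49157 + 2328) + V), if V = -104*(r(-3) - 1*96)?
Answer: 10608/112576493 - I*√46829/112576493 ≈ 9.4229e-5 - 1.9222e-6*I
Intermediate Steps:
V = 10608 (V = -104*(-6 - 1*96) = -104*(-6 - 96) = -104*(-102) = 10608)
1/(√(-49157 + 2328) + V) = 1/(√(-49157 + 2328) + 10608) = 1/(√(-46829) + 10608) = 1/(I*√46829 + 10608) = 1/(10608 + I*√46829)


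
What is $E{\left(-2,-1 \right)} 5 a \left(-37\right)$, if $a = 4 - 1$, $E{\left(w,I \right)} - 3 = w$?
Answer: $-555$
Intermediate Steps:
$E{\left(w,I \right)} = 3 + w$
$a = 3$
$E{\left(-2,-1 \right)} 5 a \left(-37\right) = \left(3 - 2\right) 5 \cdot 3 \left(-37\right) = 1 \cdot 5 \cdot 3 \left(-37\right) = 5 \cdot 3 \left(-37\right) = 15 \left(-37\right) = -555$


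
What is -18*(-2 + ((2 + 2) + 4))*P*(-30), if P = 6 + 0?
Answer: 19440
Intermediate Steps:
P = 6
-18*(-2 + ((2 + 2) + 4))*P*(-30) = -18*(-2 + ((2 + 2) + 4))*6*(-30) = -18*(-2 + (4 + 4))*6*(-30) = -18*(-2 + 8)*6*(-30) = -108*6*(-30) = -18*36*(-30) = -648*(-30) = 19440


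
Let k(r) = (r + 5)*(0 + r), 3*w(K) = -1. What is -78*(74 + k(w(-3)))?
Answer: -16952/3 ≈ -5650.7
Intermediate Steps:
w(K) = -⅓ (w(K) = (⅓)*(-1) = -⅓)
k(r) = r*(5 + r) (k(r) = (5 + r)*r = r*(5 + r))
-78*(74 + k(w(-3))) = -78*(74 - (5 - ⅓)/3) = -78*(74 - ⅓*14/3) = -78*(74 - 14/9) = -78*652/9 = -16952/3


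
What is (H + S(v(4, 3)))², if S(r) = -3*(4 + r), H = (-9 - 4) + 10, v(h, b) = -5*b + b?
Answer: 441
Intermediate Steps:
v(h, b) = -4*b
H = -3 (H = -13 + 10 = -3)
S(r) = -12 - 3*r
(H + S(v(4, 3)))² = (-3 + (-12 - (-12)*3))² = (-3 + (-12 - 3*(-12)))² = (-3 + (-12 + 36))² = (-3 + 24)² = 21² = 441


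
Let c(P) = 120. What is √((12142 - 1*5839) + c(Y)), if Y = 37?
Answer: √6423 ≈ 80.144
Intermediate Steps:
√((12142 - 1*5839) + c(Y)) = √((12142 - 1*5839) + 120) = √((12142 - 5839) + 120) = √(6303 + 120) = √6423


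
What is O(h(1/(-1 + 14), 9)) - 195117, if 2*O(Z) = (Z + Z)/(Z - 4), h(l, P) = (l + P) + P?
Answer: -35706176/183 ≈ -1.9512e+5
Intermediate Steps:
h(l, P) = l + 2*P (h(l, P) = (P + l) + P = l + 2*P)
O(Z) = Z/(-4 + Z) (O(Z) = ((Z + Z)/(Z - 4))/2 = ((2*Z)/(-4 + Z))/2 = (2*Z/(-4 + Z))/2 = Z/(-4 + Z))
O(h(1/(-1 + 14), 9)) - 195117 = (1/(-1 + 14) + 2*9)/(-4 + (1/(-1 + 14) + 2*9)) - 195117 = (1/13 + 18)/(-4 + (1/13 + 18)) - 195117 = 235/(13*(-4 + 235/13)) - 195117 = 235/(13*(183/13)) - 195117 = (235/13)*(13/183) - 195117 = 235/183 - 195117 = -35706176/183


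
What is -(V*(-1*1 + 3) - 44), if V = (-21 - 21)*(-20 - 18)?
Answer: -3148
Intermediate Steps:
V = 1596 (V = -42*(-38) = 1596)
-(V*(-1*1 + 3) - 44) = -(1596*(-1*1 + 3) - 44) = -(1596*(-1 + 3) - 44) = -(1596*2 - 44) = -(3192 - 44) = -1*3148 = -3148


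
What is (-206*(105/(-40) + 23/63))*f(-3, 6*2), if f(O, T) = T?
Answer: 117317/21 ≈ 5586.5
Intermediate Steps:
(-206*(105/(-40) + 23/63))*f(-3, 6*2) = (-206*(105/(-40) + 23/63))*(6*2) = -206*(105*(-1/40) + 23*(1/63))*12 = -206*(-21/8 + 23/63)*12 = -206*(-1139/504)*12 = (117317/252)*12 = 117317/21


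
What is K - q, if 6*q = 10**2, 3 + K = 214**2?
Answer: 137329/3 ≈ 45776.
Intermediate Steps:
K = 45793 (K = -3 + 214**2 = -3 + 45796 = 45793)
q = 50/3 (q = (1/6)*10**2 = (1/6)*100 = 50/3 ≈ 16.667)
K - q = 45793 - 1*50/3 = 45793 - 50/3 = 137329/3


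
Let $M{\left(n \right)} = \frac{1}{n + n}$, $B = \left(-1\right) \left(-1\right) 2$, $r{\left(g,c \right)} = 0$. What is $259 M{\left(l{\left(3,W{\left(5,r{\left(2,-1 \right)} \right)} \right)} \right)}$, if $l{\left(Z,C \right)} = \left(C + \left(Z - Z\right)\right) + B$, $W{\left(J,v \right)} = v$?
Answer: $\frac{259}{4} \approx 64.75$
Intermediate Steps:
$B = 2$ ($B = 1 \cdot 2 = 2$)
$l{\left(Z,C \right)} = 2 + C$ ($l{\left(Z,C \right)} = \left(C + \left(Z - Z\right)\right) + 2 = \left(C + 0\right) + 2 = C + 2 = 2 + C$)
$M{\left(n \right)} = \frac{1}{2 n}$
$259 M{\left(l{\left(3,W{\left(5,r{\left(2,-1 \right)} \right)} \right)} \right)} = 259 \frac{1}{2 \left(2 + 0\right)} = 259 \frac{1}{2 \cdot 2} = 259 \cdot \frac{1}{2} \cdot \frac{1}{2} = 259 \cdot \frac{1}{4} = \frac{259}{4}$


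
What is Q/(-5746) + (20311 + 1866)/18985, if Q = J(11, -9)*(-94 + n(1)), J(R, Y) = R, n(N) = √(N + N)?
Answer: 73529766/54543905 - 11*√2/5746 ≈ 1.3454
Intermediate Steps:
n(N) = √2*√N (n(N) = √(2*N) = √2*√N)
Q = -1034 + 11*√2 (Q = 11*(-94 + √2*√1) = 11*(-94 + √2*1) = 11*(-94 + √2) = -1034 + 11*√2 ≈ -1018.4)
Q/(-5746) + (20311 + 1866)/18985 = (-1034 + 11*√2)/(-5746) + (20311 + 1866)/18985 = (-1034 + 11*√2)*(-1/5746) + 22177*(1/18985) = (517/2873 - 11*√2/5746) + 22177/18985 = 73529766/54543905 - 11*√2/5746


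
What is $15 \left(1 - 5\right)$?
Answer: $-60$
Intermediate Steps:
$15 \left(1 - 5\right) = 15 \left(-4\right) = -60$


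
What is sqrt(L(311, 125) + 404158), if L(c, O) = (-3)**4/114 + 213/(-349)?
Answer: 1865*sqrt(20436742)/13262 ≈ 635.73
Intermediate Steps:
L(c, O) = 1329/13262 (L(c, O) = 81*(1/114) + 213*(-1/349) = 27/38 - 213/349 = 1329/13262)
sqrt(L(311, 125) + 404158) = sqrt(1329/13262 + 404158) = sqrt(5359944725/13262) = 1865*sqrt(20436742)/13262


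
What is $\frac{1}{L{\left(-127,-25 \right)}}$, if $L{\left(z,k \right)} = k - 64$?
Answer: $- \frac{1}{89} \approx -0.011236$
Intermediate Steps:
$L{\left(z,k \right)} = -64 + k$ ($L{\left(z,k \right)} = k - 64 = -64 + k$)
$\frac{1}{L{\left(-127,-25 \right)}} = \frac{1}{-64 - 25} = \frac{1}{-89} = - \frac{1}{89}$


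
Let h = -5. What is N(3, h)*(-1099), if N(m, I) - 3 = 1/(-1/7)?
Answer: 4396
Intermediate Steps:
N(m, I) = -4 (N(m, I) = 3 + 1/(-1/7) = 3 + 1*(-7) = 3 - 7 = -4)
N(3, h)*(-1099) = -4*(-1099) = 4396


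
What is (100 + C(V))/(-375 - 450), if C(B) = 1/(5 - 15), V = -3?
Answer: -333/2750 ≈ -0.12109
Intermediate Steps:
C(B) = -1/10 (C(B) = 1/(-10) = -1/10)
(100 + C(V))/(-375 - 450) = (100 - 1/10)/(-375 - 450) = (999/10)/(-825) = (999/10)*(-1/825) = -333/2750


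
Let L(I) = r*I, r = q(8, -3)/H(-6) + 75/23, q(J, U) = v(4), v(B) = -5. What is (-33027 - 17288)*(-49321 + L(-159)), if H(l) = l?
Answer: 115659643965/46 ≈ 2.5143e+9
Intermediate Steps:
q(J, U) = -5
r = 565/138 (r = -5/(-6) + 75/23 = -5*(-⅙) + 75*(1/23) = ⅚ + 75/23 = 565/138 ≈ 4.0942)
L(I) = 565*I/138
(-33027 - 17288)*(-49321 + L(-159)) = (-33027 - 17288)*(-49321 + (565/138)*(-159)) = -50315*(-49321 - 29945/46) = -50315*(-2298711/46) = 115659643965/46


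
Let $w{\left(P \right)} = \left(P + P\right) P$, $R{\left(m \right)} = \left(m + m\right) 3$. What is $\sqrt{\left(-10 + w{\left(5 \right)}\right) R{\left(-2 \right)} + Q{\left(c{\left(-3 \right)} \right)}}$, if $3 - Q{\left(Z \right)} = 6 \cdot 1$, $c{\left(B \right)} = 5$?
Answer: $i \sqrt{483} \approx 21.977 i$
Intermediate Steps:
$R{\left(m \right)} = 6 m$ ($R{\left(m \right)} = 2 m 3 = 6 m$)
$w{\left(P \right)} = 2 P^{2}$ ($w{\left(P \right)} = 2 P P = 2 P^{2}$)
$Q{\left(Z \right)} = -3$ ($Q{\left(Z \right)} = 3 - 6 \cdot 1 = 3 - 6 = -3$)
$\sqrt{\left(-10 + w{\left(5 \right)}\right) R{\left(-2 \right)} + Q{\left(c{\left(-3 \right)} \right)}} = \sqrt{\left(-10 + 2 \cdot 5^{2}\right) 6 \left(-2\right) - 3} = \sqrt{\left(-10 + 2 \cdot 25\right) \left(-12\right) - 3} = \sqrt{\left(-10 + 50\right) \left(-12\right) - 3} = \sqrt{40 \left(-12\right) - 3} = \sqrt{-480 - 3} = \sqrt{-483} = i \sqrt{483}$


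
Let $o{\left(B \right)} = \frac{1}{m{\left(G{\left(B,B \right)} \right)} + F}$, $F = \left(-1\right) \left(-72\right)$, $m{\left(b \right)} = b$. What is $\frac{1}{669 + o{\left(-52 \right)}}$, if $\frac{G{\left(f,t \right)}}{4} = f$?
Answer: $\frac{136}{90983} \approx 0.0014948$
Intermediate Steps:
$G{\left(f,t \right)} = 4 f$
$F = 72$
$o{\left(B \right)} = \frac{1}{72 + 4 B}$ ($o{\left(B \right)} = \frac{1}{4 B + 72} = \frac{1}{72 + 4 B}$)
$\frac{1}{669 + o{\left(-52 \right)}} = \frac{1}{669 + \frac{1}{4 \left(18 - 52\right)}} = \frac{1}{669 + \frac{1}{4 \left(-34\right)}} = \frac{1}{669 + \frac{1}{4} \left(- \frac{1}{34}\right)} = \frac{1}{669 - \frac{1}{136}} = \frac{1}{\frac{90983}{136}} = \frac{136}{90983}$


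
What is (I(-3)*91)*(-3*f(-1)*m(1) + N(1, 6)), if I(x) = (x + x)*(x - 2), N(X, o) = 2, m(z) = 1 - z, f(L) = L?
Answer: 5460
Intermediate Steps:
I(x) = 2*x*(-2 + x) (I(x) = (2*x)*(-2 + x) = 2*x*(-2 + x))
(I(-3)*91)*(-3*f(-1)*m(1) + N(1, 6)) = ((2*(-3)*(-2 - 3))*91)*(-(-3)*(1 - 1*1) + 2) = ((2*(-3)*(-5))*91)*(-(-3)*(1 - 1) + 2) = (30*91)*(-(-3)*0 + 2) = 2730*(-3*0 + 2) = 2730*(0 + 2) = 2730*2 = 5460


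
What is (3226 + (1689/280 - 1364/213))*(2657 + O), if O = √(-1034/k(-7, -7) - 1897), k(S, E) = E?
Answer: 511144299389/59640 + 192376477*I*√85715/417480 ≈ 8.5705e+6 + 1.3491e+5*I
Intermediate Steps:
O = I*√85715/7 (O = √(-1034/(-7) - 1897) = √(-1034*(-⅐) - 1897) = √(1034/7 - 1897) = √(-12245/7) = I*√85715/7 ≈ 41.824*I)
(3226 + (1689/280 - 1364/213))*(2657 + O) = (3226 + (1689/280 - 1364/213))*(2657 + I*√85715/7) = (3226 - 22163/59640)*(2657 + I*√85715/7) = 192376477*(2657 + I*√85715/7)/59640 = 511144299389/59640 + 192376477*I*√85715/417480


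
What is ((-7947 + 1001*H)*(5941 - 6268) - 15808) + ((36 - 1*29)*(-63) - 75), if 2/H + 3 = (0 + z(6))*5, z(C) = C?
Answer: 23022887/9 ≈ 2.5581e+6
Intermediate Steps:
H = 2/27 (H = 2/(-3 + (0 + 6)*5) = 2/(-3 + 6*5) = 2/(-3 + 30) = 2/27 ≈ 0.074074)
((-7947 + 1001*H)*(5941 - 6268) - 15808) + ((36 - 1*29)*(-63) - 75) = ((-7947 + 1001*(2/27))*(5941 - 6268) - 15808) + ((36 - 1*29)*(-63) - 75) = ((-7947 + 2002/27)*(-327) - 15808) + ((36 - 29)*(-63) - 75) = (-212567/27*(-327) - 15808) + (7*(-63) - 75) = (23169803/9 - 15808) + (-441 - 75) = 23027531/9 - 516 = 23022887/9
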